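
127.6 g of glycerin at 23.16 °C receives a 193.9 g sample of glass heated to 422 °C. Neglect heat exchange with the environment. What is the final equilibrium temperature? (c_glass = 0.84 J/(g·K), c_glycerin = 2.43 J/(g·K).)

T_f ≈ 160.5 °C

With ΣQ=0 the equilibrium temperature is the m·c-weighted mean:
T_f = (162.88×422 + 310.07×23.16) / (162.88 + 310.07)
    = 75915 / 472.94 ≈ 160.52 °C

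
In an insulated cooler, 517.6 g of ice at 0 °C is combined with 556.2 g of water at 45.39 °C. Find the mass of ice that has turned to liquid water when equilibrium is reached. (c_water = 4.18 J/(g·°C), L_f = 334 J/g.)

Water can give up m c ΔT = 556.2·4.18·45.39 = 105528 J before reaching 0 °C.
Fully melting the ice requires m_ice L_f = 517.6·334 = 172878 J.
Since 105528 < 172878 J, not all the ice melts; equilibrium is at 0 °C.
Mass melted = 105528/334 ≈ 316 g.

m_melted ≈ 316 g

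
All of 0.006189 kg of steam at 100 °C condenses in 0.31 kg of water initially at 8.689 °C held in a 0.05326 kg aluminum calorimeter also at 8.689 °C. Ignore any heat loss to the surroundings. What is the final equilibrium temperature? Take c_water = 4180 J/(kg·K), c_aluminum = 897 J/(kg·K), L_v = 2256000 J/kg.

Setting the total heat transfer to zero:
steam→water at 100 °C releases m L_v = 0.006189·2256000 = 13962; condensate cools 100→T: 0.006189·4180·(T − 100) = 25.87(T − 100); original water: 1295.8(T − 8.689); cup: 47.77(T − 8.689)
1369.4 T = 13962 + 2587 + 11674 = 28224
T ≈ 20.61 °C, under the boiling point, so the assumption holds.

T_f ≈ 20.6 °C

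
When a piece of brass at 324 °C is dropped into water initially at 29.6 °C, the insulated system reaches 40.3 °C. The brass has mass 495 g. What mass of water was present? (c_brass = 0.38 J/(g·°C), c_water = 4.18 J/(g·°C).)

Net heat exchanged in the isolated system is zero:
495·0.38·(40.3 − 324) + m·4.18·(40.3 − 29.6) = 0
44.73 m = 53364
m = 53364/44.73 ≈ 1193 g

m ≈ 1190 g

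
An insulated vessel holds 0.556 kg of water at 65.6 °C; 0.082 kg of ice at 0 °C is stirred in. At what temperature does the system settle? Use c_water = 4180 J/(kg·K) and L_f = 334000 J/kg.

T_f ≈ 46.9 °C

Taking heat into each body as positive, Σ m c ΔT = 0:
latent heat to melt: 0.082·334000 = 27388; meltwater 0→T: 0.082·4180·T = 342.76 T; water cools: 0.556·4180·(T − 65.6) = 2324.1(T − 65.6)
2666.8 T = 152460 − 27388 = 125072
T ≈ 46.90 °C. Since T > 0 °C, the all-ice-melts assumption holds.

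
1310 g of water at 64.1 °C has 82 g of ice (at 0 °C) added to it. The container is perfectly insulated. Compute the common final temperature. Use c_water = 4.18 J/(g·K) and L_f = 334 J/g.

T_f ≈ 55.6 °C

Net heat exchanged in the isolated system is zero:
latent heat to melt: 82×334 = 27388; meltwater 0→T: 82×4.18×T = 342.76 T; water cools: 1310×4.18×(T − 64.1) = 5475.8(T − 64.1)
5818.6 T = 350999 − 27388 = 323611
T ≈ 55.62 °C (positive, so assuming full melt was valid).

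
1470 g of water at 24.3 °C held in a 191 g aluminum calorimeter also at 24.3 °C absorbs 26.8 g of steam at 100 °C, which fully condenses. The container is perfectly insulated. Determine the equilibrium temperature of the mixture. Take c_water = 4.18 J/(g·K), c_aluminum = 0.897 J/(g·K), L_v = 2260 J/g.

T_f ≈ 35.0 °C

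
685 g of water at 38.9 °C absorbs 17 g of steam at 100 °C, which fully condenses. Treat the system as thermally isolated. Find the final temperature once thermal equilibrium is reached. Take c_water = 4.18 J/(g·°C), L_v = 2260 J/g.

Heat gained plus heat lost sum to zero:
latent heat released on condensation: 17×2260 = 38420
  condensate cools 100→T: 17×4.18×(T − 100) = 71.06(T − 100)
  original water: 2863.3(T − 38.9)
2934.4 T = 38420 + 7106 + 111382 = 156908
T ≈ 53.47 °C — below 100 °C, confirming all the steam condensed.

T_f ≈ 53.5 °C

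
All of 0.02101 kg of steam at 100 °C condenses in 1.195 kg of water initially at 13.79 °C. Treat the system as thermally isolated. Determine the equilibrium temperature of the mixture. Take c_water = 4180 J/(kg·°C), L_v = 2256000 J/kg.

T_f ≈ 24.6 °C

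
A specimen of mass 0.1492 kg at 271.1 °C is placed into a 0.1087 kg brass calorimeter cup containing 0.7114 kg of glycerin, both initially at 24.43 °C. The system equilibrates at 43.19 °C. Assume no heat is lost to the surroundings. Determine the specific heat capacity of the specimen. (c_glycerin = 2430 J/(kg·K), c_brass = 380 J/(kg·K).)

c ≈ 977 J/(kg·K)

Energy conservation, ΣQ = 0:
0.1492×c×(43.19 − 271.1) + 0.7114×2430×(43.19 − 24.43) + 0.1087×380×(43.19 − 24.43) = 0
-34 c = -33205
c = -33205/-34 ≈ 976.5 J/(kg·K)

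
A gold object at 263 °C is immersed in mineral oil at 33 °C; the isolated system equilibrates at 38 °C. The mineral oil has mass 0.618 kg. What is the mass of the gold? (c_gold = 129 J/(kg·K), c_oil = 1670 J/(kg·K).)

m ≈ 0.178 kg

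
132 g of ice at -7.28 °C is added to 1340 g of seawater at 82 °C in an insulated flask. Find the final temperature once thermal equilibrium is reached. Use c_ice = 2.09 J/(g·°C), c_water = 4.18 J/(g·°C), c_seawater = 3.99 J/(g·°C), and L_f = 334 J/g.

Energy balance with sensible and latent terms:
ice -7.28→0 °C: 132×2.09×7.28 = 2008.4; melt ice: 132×334 = 44088; meltwater 0→T: 132×4.18×T = 551.76 T; seawater cools: 1340×3.99×(T − 82) = 5346.6(T − 82)
5898.4 T = 438421 − 46096 = 392325
T ≈ 66.51 °C (positive, so assuming full melt was valid).

T_f ≈ 66.5 °C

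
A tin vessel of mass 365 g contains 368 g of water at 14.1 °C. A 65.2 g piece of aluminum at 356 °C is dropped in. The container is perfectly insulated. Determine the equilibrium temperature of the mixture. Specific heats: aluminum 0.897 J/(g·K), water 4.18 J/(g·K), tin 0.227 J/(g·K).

T_f ≈ 26.0 °C

Heat gained plus heat lost sum to zero:
65.2×0.897×(T − 356) + 368×4.18×(T − 14.1) + 365×0.227×(T − 14.1) = 0
58.48(T − 356) + 1538.2(T − 14.1) + 82.86(T − 14.1) = 0
(58.48 + 1538.2 + 82.86) T = 58.48×356 + 1538.2×14.1 + 82.86×14.1
T = 43678/1679.6 ≈ 26.01 °C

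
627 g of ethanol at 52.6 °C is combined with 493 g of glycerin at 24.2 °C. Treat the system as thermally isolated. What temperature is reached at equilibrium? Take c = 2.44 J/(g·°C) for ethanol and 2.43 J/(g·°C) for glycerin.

T_f ≈ 40.1 °C

Heat gained plus heat lost sum to zero:
627*2.44*(T − 52.6) + 493*2.43*(T − 24.2) = 0
1529.9(T − 52.6) + 1198(T − 24.2) = 0
2727.9 T = 109463
T ≈ 40.13 °C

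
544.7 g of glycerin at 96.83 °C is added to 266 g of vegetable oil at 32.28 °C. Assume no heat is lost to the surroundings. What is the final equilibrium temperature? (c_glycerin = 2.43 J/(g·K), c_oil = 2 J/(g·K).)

Conservation of energy gives ΣQ = 0:
544.7·2.43·(T − 96.83) + 266·2·(T − 32.28) = 0
1323.6(T − 96.83) + 532(T − 32.28) = 0
(1323.6 + 532) T = 1323.6·96.83 + 532·32.28
T ≈ 78.32 °C

T_f ≈ 78.3 °C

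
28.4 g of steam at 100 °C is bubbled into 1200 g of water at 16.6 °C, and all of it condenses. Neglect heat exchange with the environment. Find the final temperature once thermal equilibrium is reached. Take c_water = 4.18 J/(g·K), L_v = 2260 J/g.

T_f ≈ 31.0 °C

Sum of m c ΔT and latent-heat terms is zero:
latent heat released on condensation: 28.4·2260 = 64184
  condensed water 100 °C→T: 118.71(T − 100)
  water warms: 1200·4.18·(T − 16.6) = 5016(T − 16.6)
5134.7 T = 64184 + 11871 + 83266 = 159321
T ≈ 31.03 °C, under the boiling point, so the assumption holds.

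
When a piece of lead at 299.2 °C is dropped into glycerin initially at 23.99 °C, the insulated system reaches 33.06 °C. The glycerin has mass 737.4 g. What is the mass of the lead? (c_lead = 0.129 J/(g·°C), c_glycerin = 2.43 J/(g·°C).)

m ≈ 473 g

Heat lost by the lead = heat gained by the glycerin:
m×0.129×(299.2 − 33.06) = 737.4×2.43×(33.06 − 23.99)
34.33 m = 16252  ⇒  m ≈ 473.4 g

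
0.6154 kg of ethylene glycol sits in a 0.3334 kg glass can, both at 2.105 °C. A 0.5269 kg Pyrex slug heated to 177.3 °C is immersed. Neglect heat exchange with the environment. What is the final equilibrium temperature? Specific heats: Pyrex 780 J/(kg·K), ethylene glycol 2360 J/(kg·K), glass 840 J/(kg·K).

Energy conservation, ΣQ = 0:
0.5269·780·(T − 177.3) + 0.6154·2360·(T − 2.105) + 0.3334·840·(T − 2.105) = 0
410.98(T − 177.3) + 1452.3(T − 2.105) + 280.06(T − 2.105) = 0
2143.4 T = 76514
T = 76514/2143.4 ≈ 35.70 °C

T_f ≈ 35.7 °C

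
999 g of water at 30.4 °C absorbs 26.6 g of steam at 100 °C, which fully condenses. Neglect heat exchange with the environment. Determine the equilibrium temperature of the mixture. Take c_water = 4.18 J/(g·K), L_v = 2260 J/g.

Let T be the final temperature. ΣQ_i = 0:
condense steam: −26.6·2260 = −60116; condensed water 100 °C→T: 111.19(T − 100); original water: 4175.8(T − 30.4)
4287 T = 60116 + 11119 + 126945 = 198180
T ≈ 46.23 °C — below 100 °C, confirming all the steam condensed.

T_f ≈ 46.2 °C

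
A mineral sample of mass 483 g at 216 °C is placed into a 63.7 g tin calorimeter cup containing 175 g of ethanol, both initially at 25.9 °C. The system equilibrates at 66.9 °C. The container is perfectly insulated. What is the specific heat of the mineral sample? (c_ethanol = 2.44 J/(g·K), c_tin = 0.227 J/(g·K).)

Conservation of energy gives ΣQ = 0:
483·c·(66.9 − 216) + 175·2.44·(66.9 − 25.9) + 63.7·0.227·(66.9 − 25.9) = 0
-72015 c = -18100
c = -18100/-72015 ≈ 0.2513 J/(g·K)

c ≈ 0.251 J/(g·K)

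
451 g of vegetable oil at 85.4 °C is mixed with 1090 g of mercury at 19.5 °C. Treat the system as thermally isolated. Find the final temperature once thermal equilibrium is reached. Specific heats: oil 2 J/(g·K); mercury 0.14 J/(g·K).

T_f ≈ 75.9 °C

Energy conservation, ΣQ = 0:
451*2*(T − 85.4) + 1090*0.14*(T − 19.5) = 0
902(T − 85.4) + 152.6(T − 19.5) = 0
(902 + 152.6) T = 902*85.4 + 152.6*19.5
T = 80006 / 1054.6 = 75.9 °C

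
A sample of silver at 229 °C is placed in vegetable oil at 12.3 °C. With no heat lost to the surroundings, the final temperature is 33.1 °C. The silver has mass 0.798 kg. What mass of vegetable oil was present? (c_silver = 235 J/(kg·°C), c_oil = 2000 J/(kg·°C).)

m ≈ 0.883 kg

Heat lost by the silver = heat gained by the oil:
0.798·235·(229 − 33.1) = m·2000·(33.1 − 12.3)
41600 m = 36737  ⇒  m ≈ 0.8831 kg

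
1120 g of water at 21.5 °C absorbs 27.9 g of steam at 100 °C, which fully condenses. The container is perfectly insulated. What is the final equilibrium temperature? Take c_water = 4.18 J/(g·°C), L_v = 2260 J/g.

T_f ≈ 36.5 °C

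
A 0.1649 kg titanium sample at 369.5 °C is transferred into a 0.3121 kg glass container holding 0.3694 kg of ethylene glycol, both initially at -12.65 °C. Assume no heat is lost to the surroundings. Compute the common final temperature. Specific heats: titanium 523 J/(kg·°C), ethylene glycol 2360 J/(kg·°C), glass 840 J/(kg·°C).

Heat gained plus heat lost sum to zero:
0.1649×523×(T − 369.5) + 0.3694×2360×(T − (-12.65)) + 0.3121×840×(T − (-12.65)) = 0
86.24(T − 369.5) + 871.78(T − (-12.65)) + 262.16(T − (-12.65)) = 0
1220.2 T = 17522
T = 17522 / 1220.2 = 14.4 °C

T_f ≈ 14.4 °C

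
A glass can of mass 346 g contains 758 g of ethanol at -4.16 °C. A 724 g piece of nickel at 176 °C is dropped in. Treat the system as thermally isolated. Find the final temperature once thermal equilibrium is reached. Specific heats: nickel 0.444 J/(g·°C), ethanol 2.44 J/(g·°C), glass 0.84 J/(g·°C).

T_f = Σ m_i c_i T_i / Σ m_i c_i:
T_f = (321.46*176 + 1849.5*(-4.16) + 290.64*(-4.16)) / (321.46 + 1849.5 + 290.64)
    = 47673 / 2461.6 ≈ 19.37 °C

T_f ≈ 19.4 °C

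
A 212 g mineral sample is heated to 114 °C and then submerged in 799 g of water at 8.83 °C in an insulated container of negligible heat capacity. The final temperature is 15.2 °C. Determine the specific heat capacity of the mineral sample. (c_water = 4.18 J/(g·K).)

Energy conservation, ΣQ = 0:
212×c×(15.2 − 114) + 799×4.18×(15.2 − 8.83) = 0
-20946 c = -21275
c = -21275/-20946 ≈ 1.016 J/(g·K)

c ≈ 1.02 J/(g·K)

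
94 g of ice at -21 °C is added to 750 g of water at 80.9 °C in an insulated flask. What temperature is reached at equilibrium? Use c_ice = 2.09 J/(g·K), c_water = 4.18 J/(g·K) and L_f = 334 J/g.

T_f ≈ 61.8 °C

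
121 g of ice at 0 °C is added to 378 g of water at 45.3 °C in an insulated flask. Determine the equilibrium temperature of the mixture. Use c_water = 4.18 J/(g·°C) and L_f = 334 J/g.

Taking heat into each body as positive, Σ m c ΔT = 0:
melt ice: 121×334 = 40414; meltwater 0→T: 121×4.18×T = 505.78 T; water: 1580(T − 45.3)
2085.8 T = 71576 − 40414 = 31162
T ≈ 14.94 °C (positive, so assuming full melt was valid).

T_f ≈ 14.9 °C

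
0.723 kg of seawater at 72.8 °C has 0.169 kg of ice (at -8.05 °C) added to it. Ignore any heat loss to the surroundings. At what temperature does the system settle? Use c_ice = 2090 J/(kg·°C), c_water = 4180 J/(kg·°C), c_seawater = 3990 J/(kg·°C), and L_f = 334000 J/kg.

T_f ≈ 42.0 °C

Setting the total heat transfer to zero:
warm ice to 0 °C: 0.169·2090·(0 − (-8.05)) = 2843.3; fusion: m_ice L_f = 0.169·334000 = 56446; warm the meltwater: 706.42 T; seawater cools: 0.723·3990·(T − 72.8) = 2884.8(T − 72.8)
3591.2 T = 210011 − 59289 = 150722
T ≈ 41.97 °C. Since T > 0 °C, the all-ice-melts assumption holds.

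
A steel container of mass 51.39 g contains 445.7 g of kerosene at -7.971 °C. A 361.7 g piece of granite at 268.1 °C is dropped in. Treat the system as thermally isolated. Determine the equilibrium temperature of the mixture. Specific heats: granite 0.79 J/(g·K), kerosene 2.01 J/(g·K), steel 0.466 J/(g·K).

T_f is the heat-capacity-weighted average of the initial temperatures:
T_f = (285.74·268.1 + 895.86·(-7.971) + 23.95·(-7.971)) / (285.74 + 895.86 + 23.95)
    = 69276 / 1205.5 ≈ 57.46 °C

T_f ≈ 57.5 °C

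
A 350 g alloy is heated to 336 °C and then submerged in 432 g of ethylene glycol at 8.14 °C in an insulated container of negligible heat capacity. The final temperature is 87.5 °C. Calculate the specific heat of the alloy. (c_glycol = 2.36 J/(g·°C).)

m_s c (T_s − T_f) = m_glycol c_glycol (T_f − T_0):
350×c×(336 − 87.5) = 432×2.36×(87.5 − 8.14)
86975 c = 80909  ⇒  c ≈ 0.9303 J/(g·°C)

c ≈ 0.93 J/(g·°C)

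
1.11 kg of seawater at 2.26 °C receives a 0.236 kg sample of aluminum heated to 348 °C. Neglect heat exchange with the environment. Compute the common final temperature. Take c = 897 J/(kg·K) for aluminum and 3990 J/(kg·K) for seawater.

T_f ≈ 18.0 °C

Energy conservation, ΣQ = 0:
0.236×897×(T − 348) + 1.11×3990×(T − 2.26) = 0
4640.6 T = 83678
T = 83678/4640.6 ≈ 18.03 °C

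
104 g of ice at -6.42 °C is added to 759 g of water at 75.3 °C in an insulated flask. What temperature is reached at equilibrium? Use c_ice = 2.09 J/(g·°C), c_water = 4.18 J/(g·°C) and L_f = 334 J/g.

T_f ≈ 56.2 °C

Net heat exchanged in the isolated system is zero:
warm ice to 0 °C: 104×2.09×(0 − (-6.42)) = 1395.5; melt ice: 104×334 = 34736; meltwater 0→T: 104×4.18×T = 434.72 T; water cools: 759×4.18×(T − 75.3) = 3172.6(T − 75.3)
3607.3 T = 238898 − 36131 = 202767
T ≈ 56.21 °C (positive, so assuming full melt was valid).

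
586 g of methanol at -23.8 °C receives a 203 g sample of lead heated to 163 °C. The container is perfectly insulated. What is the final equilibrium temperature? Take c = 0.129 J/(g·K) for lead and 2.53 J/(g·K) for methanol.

Heat gained plus heat lost sum to zero:
203·0.129·(T − 163) + 586·2.53·(T − (-23.8)) = 0
1508.8 T = -31017
T ≈ -20.56 °C

T_f ≈ -20.6 °C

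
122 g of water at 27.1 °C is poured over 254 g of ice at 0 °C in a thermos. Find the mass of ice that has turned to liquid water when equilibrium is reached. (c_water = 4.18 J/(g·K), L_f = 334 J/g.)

m_melted ≈ 41.4 g

Water can give up m c ΔT = 122×4.18×27.1 = 13820 J before reaching 0 °C.
To melt every bit of ice: 254×334 = 84836 J.
13820 J < 84836 J, so only part of the ice melts and the system sits at 0 °C.
m_melted×334 = 13820  ⇒  m_melted ≈ 41.38 g.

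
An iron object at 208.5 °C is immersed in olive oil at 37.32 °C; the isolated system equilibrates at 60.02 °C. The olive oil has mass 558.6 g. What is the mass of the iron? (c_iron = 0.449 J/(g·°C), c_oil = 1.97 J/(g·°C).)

m ≈ 375 g

Heat lost by the iron = heat gained by the oil:
m·0.449·(208.5 − 60.02) = 558.6·1.97·(60.02 − 37.32)
66.67 m = 24980  ⇒  m ≈ 374.7 g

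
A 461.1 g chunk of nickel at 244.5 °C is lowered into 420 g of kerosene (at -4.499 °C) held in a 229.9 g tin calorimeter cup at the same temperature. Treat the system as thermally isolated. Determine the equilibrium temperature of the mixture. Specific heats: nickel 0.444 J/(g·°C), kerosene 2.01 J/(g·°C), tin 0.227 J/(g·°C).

Conservation of energy gives ΣQ = 0:
461.1×0.444×(T − 244.5) + 420×2.01×(T − (-4.499)) + 229.9×0.227×(T − (-4.499)) = 0
(204.73 + 844.2 + 52.19) T = 204.73×244.5 + 844.2×(-4.499) + 52.19×(-4.499)
T ≈ 41.80 °C

T_f ≈ 41.8 °C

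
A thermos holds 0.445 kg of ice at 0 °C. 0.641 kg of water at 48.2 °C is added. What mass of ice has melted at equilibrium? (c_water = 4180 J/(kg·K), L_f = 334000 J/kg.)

Water can give up m c ΔT = 0.641·4180·48.2 = 129146 J before reaching 0 °C.
Fully melting the ice requires m_ice L_f = 0.445·334000 = 148630 J.
That's not enough to melt it all — equilibrium is at 0 °C with ice remaining.
m_melted·334000 = 129146  ⇒  m_melted ≈ 0.3867 kg.

m_melted ≈ 0.387 kg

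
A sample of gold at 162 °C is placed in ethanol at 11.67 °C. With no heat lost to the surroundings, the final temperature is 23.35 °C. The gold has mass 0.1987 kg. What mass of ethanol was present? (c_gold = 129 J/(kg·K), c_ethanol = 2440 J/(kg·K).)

m ≈ 0.125 kg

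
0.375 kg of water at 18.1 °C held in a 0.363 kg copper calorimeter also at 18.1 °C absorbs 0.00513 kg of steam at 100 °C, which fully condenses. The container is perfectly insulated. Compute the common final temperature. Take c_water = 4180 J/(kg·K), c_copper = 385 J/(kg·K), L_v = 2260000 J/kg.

Taking heat into each body as positive, Σ m c ΔT = 0:
condense steam: −0.00513×2260000 = −11594
  condensed water 100 °C→T: 21.44(T − 100)
  original water: 1567.5(T − 18.1)
  copper cup: 0.363×385×(T − 18.1) = 139.75(T − 18.1)
1728.7 T = 11594 + 2144.3 + 30901 = 44639
T ≈ 25.82 °C — below 100 °C, confirming all the steam condensed.

T_f ≈ 25.8 °C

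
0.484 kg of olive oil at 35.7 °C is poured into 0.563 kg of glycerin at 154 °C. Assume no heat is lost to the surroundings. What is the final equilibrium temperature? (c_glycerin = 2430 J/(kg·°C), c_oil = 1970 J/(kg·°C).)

|Q_glycerin| = |Q_oil|:
0.563·2430·(154 − T) = 0.484·1970·(T − 35.7)
1368.1(154 − T) = 953.48(T − 35.7)
2321.6 T = 244725  ⇒  T ≈ 105.41 °C

T_f ≈ 105.4 °C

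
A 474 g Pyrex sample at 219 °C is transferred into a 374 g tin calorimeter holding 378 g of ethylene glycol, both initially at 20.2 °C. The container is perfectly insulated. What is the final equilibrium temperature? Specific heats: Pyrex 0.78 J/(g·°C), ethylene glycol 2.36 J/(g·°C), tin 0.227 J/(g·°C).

Taking heat into each body as positive, Σ m c ΔT = 0:
474×0.78×(T − 219) + 378×2.36×(T − 20.2) + 374×0.227×(T − 20.2) = 0
1346.7 T = 100704
T = 100704 / 1346.7 = 74.8 °C

T_f ≈ 74.8 °C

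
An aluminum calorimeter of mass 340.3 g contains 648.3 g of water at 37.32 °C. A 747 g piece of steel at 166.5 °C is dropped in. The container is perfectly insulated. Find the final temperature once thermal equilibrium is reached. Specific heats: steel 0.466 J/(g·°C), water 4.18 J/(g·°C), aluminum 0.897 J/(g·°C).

T_f ≈ 50.7 °C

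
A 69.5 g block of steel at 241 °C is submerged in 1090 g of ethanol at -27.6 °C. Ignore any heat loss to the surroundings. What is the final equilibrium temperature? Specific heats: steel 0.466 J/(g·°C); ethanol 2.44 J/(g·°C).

Net heat exchanged in the isolated system is zero:
69.5×0.466×(T − 241) + 1090×2.44×(T − (-27.6)) = 0
2692 T = -65600
T = -65600 / 2692 = -24.4 °C

T_f ≈ -24.4 °C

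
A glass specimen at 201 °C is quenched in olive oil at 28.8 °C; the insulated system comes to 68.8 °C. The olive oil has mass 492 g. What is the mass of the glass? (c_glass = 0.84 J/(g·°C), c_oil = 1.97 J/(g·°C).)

Heat lost by the glass = heat gained by the oil:
m·0.84·(201 − 68.8) = 492·1.97·(68.8 − 28.8)
111.05 m = 38770  ⇒  m ≈ 349.1 g

m ≈ 349 g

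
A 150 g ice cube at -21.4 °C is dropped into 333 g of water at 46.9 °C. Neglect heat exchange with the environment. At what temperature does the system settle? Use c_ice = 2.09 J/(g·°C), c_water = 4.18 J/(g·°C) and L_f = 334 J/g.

T_f ≈ 4.2 °C

Net heat exchanged in the isolated system is zero:
ice -21.4→0 °C: 150·2.09·21.4 = 6708.9; fusion: m_ice L_f = 150·334 = 50100; meltwater 0→T: 150·4.18·T = 627 T; water: 1391.9(T − 46.9)
2018.9 T = 65282 − 56809 = 8473.1
T ≈ 4.20 °C (positive, so assuming full melt was valid).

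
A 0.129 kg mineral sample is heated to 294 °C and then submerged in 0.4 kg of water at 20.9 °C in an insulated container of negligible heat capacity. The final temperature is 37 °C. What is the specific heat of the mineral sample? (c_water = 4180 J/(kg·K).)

c ≈ 812 J/(kg·K)

Heat lost by the mineral sample = heat gained by the water:
0.129×c×(294 − 37) = 0.4×4180×(37 − 20.9)
33.15 c = 26919  ⇒  c ≈ 812 J/(kg·K)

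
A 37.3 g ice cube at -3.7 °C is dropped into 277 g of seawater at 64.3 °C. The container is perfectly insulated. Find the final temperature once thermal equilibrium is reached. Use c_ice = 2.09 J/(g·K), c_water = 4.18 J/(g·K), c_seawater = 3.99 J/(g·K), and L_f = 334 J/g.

T_f ≈ 46.2 °C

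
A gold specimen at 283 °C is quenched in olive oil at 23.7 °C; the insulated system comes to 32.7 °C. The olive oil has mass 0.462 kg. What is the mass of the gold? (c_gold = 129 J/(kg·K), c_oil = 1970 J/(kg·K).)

Heat gained plus heat lost sum to zero:
m×129×(32.7 − 283) + 0.462×1970×(32.7 − 23.7) = 0
-32289 m = -8191.3
m = -8191.3/-32289 ≈ 0.2537 kg

m ≈ 0.254 kg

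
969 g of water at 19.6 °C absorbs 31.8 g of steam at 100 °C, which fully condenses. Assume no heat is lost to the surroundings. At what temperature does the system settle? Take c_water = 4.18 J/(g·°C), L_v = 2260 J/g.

T_f ≈ 39.3 °C

Energy conservation, ΣQ = 0:
condense steam: −31.8×2260 = −71868; condensate cools 100→T: 31.8×4.18×(T − 100) = 132.92(T − 100); water warms: 969×4.18×(T − 19.6) = 4050.4(T − 19.6)
4183.3 T = 71868 + 13292 + 79388 = 164549
T ≈ 39.33 °C, under the boiling point, so the assumption holds.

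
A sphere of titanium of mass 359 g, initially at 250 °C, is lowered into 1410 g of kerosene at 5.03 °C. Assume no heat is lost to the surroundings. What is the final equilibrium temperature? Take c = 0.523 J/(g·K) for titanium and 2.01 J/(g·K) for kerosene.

T_f ≈ 20.3 °C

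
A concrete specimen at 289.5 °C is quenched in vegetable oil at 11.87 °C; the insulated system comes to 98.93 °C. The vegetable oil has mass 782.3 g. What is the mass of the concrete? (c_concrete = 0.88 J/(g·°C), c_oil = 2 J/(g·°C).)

m ≈ 812 g

Net heat exchanged in the isolated system is zero:
m×0.88×(98.93 − 289.5) + 782.3×2×(98.93 − 11.87) = 0
-167.7 m = -136214
m = -136214/-167.7 ≈ 812.2 g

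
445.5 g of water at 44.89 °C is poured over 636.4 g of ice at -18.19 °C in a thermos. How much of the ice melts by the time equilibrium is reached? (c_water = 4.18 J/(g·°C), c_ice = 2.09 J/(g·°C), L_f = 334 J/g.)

Heat available from the water dropping to 0 °C: 445.5×4.18×44.89 = 83594 J.
Warming the ice to 0 °C takes 636.4×2.09×18.19 = 24194 J, leaving 59400 J for melting.
Melting all 636.4 g of ice would need 636.4×334 = 212558 J.
59400 J < 212558 J, so only part of the ice melts and the system sits at 0 °C.
Mass melted = 59400/334 ≈ 177.8 g.

m_melted ≈ 178 g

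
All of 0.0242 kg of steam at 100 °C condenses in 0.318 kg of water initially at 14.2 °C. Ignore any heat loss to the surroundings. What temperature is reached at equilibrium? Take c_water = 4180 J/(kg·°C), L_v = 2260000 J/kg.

T_f ≈ 58.5 °C

Energy conservation, ΣQ = 0:
steam→water at 100 °C releases m L_v = 0.0242×2260000 = 54692; condensed water 100 °C→T: 101.16(T − 100); water warms: 0.318×4180×(T − 14.2) = 1329.2(T − 14.2)
1430.4 T = 54692 + 10116 + 18875 = 83683
T ≈ 58.50 °C (< 100 °C, so full condensation is consistent).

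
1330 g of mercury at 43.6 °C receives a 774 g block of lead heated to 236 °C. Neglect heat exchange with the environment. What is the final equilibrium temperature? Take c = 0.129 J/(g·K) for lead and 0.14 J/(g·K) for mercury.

Let T be the final temperature. ΣQ_i = 0:
774×0.129×(T − 236) + 1330×0.14×(T − 43.6) = 0
(99.85 + 186.2) T = 99.85×236 + 186.2×43.6
T = 31682/286.05 ≈ 110.76 °C

T_f ≈ 110.8 °C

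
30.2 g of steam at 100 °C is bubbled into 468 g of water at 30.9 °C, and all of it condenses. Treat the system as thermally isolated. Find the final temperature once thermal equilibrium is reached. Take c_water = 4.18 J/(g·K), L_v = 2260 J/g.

T_f ≈ 67.9 °C

Taking heat into each body as positive, Σ m c ΔT = 0:
condense steam: −30.2·2260 = −68252
  condensate cools 100→T: 30.2·4.18·(T − 100) = 126.24(T − 100)
  original water: 1956.2(T − 30.9)
2082.5 T = 68252 + 12624 + 60448 = 141323
T ≈ 67.86 °C — below 100 °C, confirming all the steam condensed.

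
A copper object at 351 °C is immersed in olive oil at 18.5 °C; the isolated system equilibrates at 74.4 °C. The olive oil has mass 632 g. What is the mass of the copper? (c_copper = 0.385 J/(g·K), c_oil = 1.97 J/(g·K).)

|Q_copper| = |Q_oil|:
m·0.385·(351 − 74.4) = 632·1.97·(74.4 − 18.5)
106.49 m = 69598  ⇒  m ≈ 653.6 g

m ≈ 654 g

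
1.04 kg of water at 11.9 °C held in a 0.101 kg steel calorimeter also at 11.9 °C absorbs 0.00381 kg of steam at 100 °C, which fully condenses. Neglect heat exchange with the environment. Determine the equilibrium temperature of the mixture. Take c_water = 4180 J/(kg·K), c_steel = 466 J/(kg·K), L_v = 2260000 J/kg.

Energy conservation, ΣQ = 0:
latent heat released on condensation: 0.00381×2260000 = 8610.6; condensate cools 100→T: 0.00381×4180×(T − 100) = 15.93(T − 100); water warms: 1.04×4180×(T − 11.9) = 4347.2(T − 11.9); cup: 47.07(T − 11.9)
4410.2 T = 8610.6 + 1592.6 + 52292 = 62495
T ≈ 14.17 °C — below 100 °C, confirming all the steam condensed.

T_f ≈ 14.2 °C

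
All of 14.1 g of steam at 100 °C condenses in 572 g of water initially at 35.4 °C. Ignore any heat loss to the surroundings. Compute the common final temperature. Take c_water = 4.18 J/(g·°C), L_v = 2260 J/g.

T_f ≈ 50.0 °C

Setting the total heat transfer to zero:
latent heat released on condensation: 14.1·2260 = 31866; condensed water 100 °C→T: 58.94(T − 100); water warms: 572·4.18·(T − 35.4) = 2391(T − 35.4)
2449.9 T = 31866 + 5893.8 + 84640 = 122400
T ≈ 49.96 °C, under the boiling point, so the assumption holds.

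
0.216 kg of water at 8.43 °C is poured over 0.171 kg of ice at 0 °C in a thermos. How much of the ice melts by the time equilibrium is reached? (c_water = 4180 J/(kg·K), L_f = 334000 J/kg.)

m_melted ≈ 0.0228 kg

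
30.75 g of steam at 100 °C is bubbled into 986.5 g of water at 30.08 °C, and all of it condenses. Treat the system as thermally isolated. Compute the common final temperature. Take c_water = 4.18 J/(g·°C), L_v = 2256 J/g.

Energy conservation, ΣQ = 0:
latent heat released on condensation: 30.75×2256 = 69372
  condensed water 100 °C→T: 128.53(T − 100)
  original water: 4123.6(T − 30.08)
4252.1 T = 69372 + 12854 + 124037 = 206262
T ≈ 48.51 °C, under the boiling point, so the assumption holds.

T_f ≈ 48.5 °C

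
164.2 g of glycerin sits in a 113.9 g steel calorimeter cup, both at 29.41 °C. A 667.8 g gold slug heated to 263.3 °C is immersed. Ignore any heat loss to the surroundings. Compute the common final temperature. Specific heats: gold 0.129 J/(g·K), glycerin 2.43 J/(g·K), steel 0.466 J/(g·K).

Heat gained plus heat lost sum to zero:
667.8·0.129·(T − 263.3) + 164.2·2.43·(T − 29.41) + 113.9·0.466·(T − 29.41) = 0
86.15(T − 263.3) + 399.01(T − 29.41) + 53.08(T − 29.41) = 0
(86.15 + 399.01 + 53.08) T = 86.15·263.3 + 399.01·29.41 + 53.08·29.41
T = 35978/538.23 ≈ 66.85 °C

T_f ≈ 66.8 °C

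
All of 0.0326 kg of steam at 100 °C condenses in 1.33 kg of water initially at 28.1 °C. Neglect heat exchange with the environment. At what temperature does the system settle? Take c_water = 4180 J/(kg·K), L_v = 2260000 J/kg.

Net heat exchanged in the isolated system is zero:
latent heat released on condensation: 0.0326·2260000 = 73676; condensed water 100 °C→T: 136.27(T − 100); water warms: 1.33·4180·(T − 28.1) = 5559.4(T − 28.1)
5695.7 T = 73676 + 13627 + 156219 = 243522
T ≈ 42.76 °C (< 100 °C, so full condensation is consistent).

T_f ≈ 42.8 °C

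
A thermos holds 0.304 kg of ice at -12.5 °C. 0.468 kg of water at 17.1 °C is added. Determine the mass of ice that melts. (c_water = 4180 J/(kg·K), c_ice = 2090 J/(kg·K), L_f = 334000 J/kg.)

m_melted ≈ 0.0764 kg

Cooling the water to 0 °C releases 0.468×4180×17.1 = 33452 J.
Warming the ice to 0 °C takes 0.304×2090×12.5 = 7942 J, leaving 25510 J for melting.
To melt every bit of ice: 0.304×334000 = 101536 J.
That's not enough to melt it all — equilibrium is at 0 °C with ice remaining.
m_melt = 25510 / L_f = 0.07638 kg.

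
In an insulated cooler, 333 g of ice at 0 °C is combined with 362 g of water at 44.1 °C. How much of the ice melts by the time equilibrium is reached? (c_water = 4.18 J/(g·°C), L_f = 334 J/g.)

m_melted ≈ 200 g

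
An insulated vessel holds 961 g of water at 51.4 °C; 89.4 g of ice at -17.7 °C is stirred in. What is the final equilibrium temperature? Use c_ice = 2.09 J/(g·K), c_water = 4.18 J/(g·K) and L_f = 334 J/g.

Sum of m c ΔT and latent-heat terms is zero:
warm ice to 0 °C: 89.4×2.09×(0 − (-17.7)) = 3307.2; melt ice: 89.4×334 = 29860; meltwater 0→T: 89.4×4.18×T = 373.69 T; water: 4017(T − 51.4)
4390.7 T = 206473 − 33167 = 173306
T ≈ 39.47 °C. Since T > 0 °C, the all-ice-melts assumption holds.

T_f ≈ 39.5 °C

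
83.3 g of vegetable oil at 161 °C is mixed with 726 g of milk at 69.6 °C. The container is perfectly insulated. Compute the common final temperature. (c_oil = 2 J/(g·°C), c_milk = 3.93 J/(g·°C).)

T_f ≈ 74.6 °C

Net heat exchanged in the isolated system is zero:
83.3·2·(T − 161) + 726·3.93·(T − 69.6) = 0
166.6(T − 161) + 2853.2(T − 69.6) = 0
3019.8 T = 225404
T = 225404/3019.8 ≈ 74.64 °C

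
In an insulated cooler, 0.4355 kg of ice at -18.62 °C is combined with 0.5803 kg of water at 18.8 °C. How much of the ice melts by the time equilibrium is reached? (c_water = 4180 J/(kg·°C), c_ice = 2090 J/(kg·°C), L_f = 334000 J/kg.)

Water can give up m c ΔT = 0.5803×4180×18.8 = 45602 J before reaching 0 °C.
Warming the ice to 0 °C takes 0.4355×2090×18.62 = 16948 J, leaving 28654 J for melting.
To melt every bit of ice: 0.4355×334000 = 145457 J.
That's not enough to melt it all — equilibrium is at 0 °C with ice remaining.
Mass melted = 28654/334000 ≈ 0.08579 kg.

m_melted ≈ 0.0858 kg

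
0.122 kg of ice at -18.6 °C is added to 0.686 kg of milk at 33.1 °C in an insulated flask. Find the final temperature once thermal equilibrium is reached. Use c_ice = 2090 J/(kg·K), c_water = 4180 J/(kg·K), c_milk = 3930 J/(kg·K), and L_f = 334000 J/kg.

Setting the total heat transfer to zero:
warm ice to 0 °C: 0.122·2090·(0 − (-18.6)) = 4742.6; melt ice: 0.122·334000 = 40748; meltwater 0→T: 0.122·4180·T = 509.96 T; milk cools: 0.686·3930·(T − 33.1) = 2696(T − 33.1)
3205.9 T = 89237 − 45491 = 43746
T ≈ 13.65 °C (positive, so assuming full melt was valid).

T_f ≈ 13.6 °C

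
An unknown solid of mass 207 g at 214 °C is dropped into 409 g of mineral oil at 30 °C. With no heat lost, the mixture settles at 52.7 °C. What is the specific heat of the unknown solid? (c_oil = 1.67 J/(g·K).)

m_s c (T_s − T_f) = m_oil c_oil (T_f − T_0):
207×c×(214 − 52.7) = 409×1.67×(52.7 − 30)
33389 c = 15505  ⇒  c ≈ 0.4644 J/(g·K)

c ≈ 0.464 J/(g·K)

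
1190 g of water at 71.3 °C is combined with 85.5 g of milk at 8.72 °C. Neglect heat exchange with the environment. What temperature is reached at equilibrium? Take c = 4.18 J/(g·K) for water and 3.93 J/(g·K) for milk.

T_f ≈ 67.3 °C

Set heat shed by the hot body equal to heat absorbed by the cold body:
1190·4.18·(71.3 − T) = 85.5·3.93·(T − 8.72)
4974.2(71.3 − T) = 336.01(T − 8.72)
5310.2 T = 357591  ⇒  T ≈ 67.34 °C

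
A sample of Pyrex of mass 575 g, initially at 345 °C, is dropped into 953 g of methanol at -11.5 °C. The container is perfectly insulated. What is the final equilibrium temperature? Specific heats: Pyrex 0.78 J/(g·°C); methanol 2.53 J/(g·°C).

T_f ≈ 44.4 °C

Set heat shed by the hot body equal to heat absorbed by the cold body:
575·0.78·(345 − T) = 953·2.53·(T − (-11.5))
448.5(345 − T) = 2411.1(T − (-11.5))
2859.6 T = 127005  ⇒  T ≈ 44.41 °C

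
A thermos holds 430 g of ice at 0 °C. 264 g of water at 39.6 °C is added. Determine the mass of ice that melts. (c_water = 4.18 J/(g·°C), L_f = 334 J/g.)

m_melted ≈ 131 g

Cooling the water to 0 °C releases 264×4.18×39.6 = 43699 J.
Fully melting the ice requires m_ice L_f = 430×334 = 143620 J.
That's not enough to melt it all — equilibrium is at 0 °C with ice remaining.
m_melt = 43699 / L_f = 130.8 g.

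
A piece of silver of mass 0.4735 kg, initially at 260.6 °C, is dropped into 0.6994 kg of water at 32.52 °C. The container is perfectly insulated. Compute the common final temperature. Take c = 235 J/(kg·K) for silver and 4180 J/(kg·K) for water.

Heat lost by the silver equals heat gained by the water:
0.4735×235×(260.6 − T) = 0.6994×4180×(T − 32.52)
111.27(260.6 − T) = 2923.5(T − 32.52)
3034.8 T = 124070  ⇒  T ≈ 40.88 °C

T_f ≈ 40.9 °C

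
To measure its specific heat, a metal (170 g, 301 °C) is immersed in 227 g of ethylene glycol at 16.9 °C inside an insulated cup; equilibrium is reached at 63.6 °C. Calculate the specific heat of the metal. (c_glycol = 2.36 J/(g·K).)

Heat lost by the metal = heat gained by the glycol:
170·c·(301 − 63.6) = 227·2.36·(63.6 − 16.9)
40358 c = 25018  ⇒  c ≈ 0.6199 J/(g·K)

c ≈ 0.62 J/(g·K)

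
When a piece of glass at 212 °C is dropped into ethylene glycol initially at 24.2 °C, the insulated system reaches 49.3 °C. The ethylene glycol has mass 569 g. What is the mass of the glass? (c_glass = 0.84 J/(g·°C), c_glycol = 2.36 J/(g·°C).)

m ≈ 247 g

Net heat exchanged in the isolated system is zero:
m×0.84×(49.3 − 212) + 569×2.36×(49.3 − 24.2) = 0
-136.67 m = -33705
m = -33705/-136.67 ≈ 246.6 g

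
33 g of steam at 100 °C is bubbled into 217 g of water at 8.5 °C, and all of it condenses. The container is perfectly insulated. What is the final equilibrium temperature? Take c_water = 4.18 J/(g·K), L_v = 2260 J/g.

T_f ≈ 91.9 °C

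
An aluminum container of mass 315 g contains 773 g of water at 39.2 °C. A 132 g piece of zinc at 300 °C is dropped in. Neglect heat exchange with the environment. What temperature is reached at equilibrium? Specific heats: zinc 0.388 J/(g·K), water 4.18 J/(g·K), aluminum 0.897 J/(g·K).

T_f ≈ 42.9 °C

Heat gained plus heat lost sum to zero:
132·0.388·(T − 300) + 773·4.18·(T − 39.2) + 315·0.897·(T − 39.2) = 0
(51.22 + 3231.1 + 282.56) T = 51.22·300 + 3231.1·39.2 + 282.56·39.2
T ≈ 42.95 °C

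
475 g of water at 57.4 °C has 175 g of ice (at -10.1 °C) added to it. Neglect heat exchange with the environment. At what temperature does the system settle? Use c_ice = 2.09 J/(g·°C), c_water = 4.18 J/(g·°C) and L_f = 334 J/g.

Let T be the final temperature. ΣQ_i = 0:
ice -10.1→0 °C: 175·2.09·10.1 = 3694.1
  latent heat to melt: 175·334 = 58450
  meltwater 0→T: 175·4.18·T = 731.5 T
  water: 1985.5(T − 57.4)
2717 T = 113968 − 62144 = 51824
T ≈ 19.07 °C. Since T > 0 °C, the all-ice-melts assumption holds.

T_f ≈ 19.1 °C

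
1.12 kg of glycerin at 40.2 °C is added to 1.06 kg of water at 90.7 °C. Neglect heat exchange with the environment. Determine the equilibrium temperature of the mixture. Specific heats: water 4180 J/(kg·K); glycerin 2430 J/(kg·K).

T_f ≈ 71.5 °C

Conservation of energy gives ΣQ = 0:
1.06×4180×(T − 90.7) + 1.12×2430×(T − 40.2) = 0
7152.4 T = 511282
T = 511282 / 7152.4 = 71.5 °C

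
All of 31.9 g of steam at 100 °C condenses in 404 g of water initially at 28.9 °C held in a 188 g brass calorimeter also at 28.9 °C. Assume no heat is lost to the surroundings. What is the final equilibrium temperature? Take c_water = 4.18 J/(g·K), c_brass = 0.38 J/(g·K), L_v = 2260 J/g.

T_f ≈ 72.0 °C

Setting the total heat transfer to zero:
latent heat released on condensation: 31.9×2260 = 72094
  condensate cools 100→T: 31.9×4.18×(T − 100) = 133.34(T − 100)
  original water: 1688.7(T − 28.9)
  brass cup: 188×0.38×(T − 28.9) = 71.44(T − 28.9)
1893.5 T = 72094 + 13334 + 50869 = 136297
T ≈ 71.98 °C, under the boiling point, so the assumption holds.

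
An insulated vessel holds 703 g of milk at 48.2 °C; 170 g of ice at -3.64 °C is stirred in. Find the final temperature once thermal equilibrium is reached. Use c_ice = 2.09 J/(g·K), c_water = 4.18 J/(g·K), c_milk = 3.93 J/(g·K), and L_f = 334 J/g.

T_f ≈ 21.6 °C

Sum of m c ΔT and latent-heat terms is zero:
ice -3.64→0 °C: 170·2.09·3.64 = 1293.3
  fusion: m_ice L_f = 170·334 = 56780
  meltwater 0→T: 170·4.18·T = 710.6 T
  milk cools: 703·3.93·(T − 48.2) = 2762.8(T − 48.2)
3473.4 T = 133166 − 58073 = 75093
T ≈ 21.62 °C (positive, so assuming full melt was valid).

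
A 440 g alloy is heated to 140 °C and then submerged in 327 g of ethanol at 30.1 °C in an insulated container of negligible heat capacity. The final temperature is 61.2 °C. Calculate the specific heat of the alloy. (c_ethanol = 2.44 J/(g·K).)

Heat lost by the alloy = heat gained by the ethanol:
440·c·(140 − 61.2) = 327·2.44·(61.2 − 30.1)
34672 c = 24814  ⇒  c ≈ 0.7157 J/(g·K)

c ≈ 0.716 J/(g·K)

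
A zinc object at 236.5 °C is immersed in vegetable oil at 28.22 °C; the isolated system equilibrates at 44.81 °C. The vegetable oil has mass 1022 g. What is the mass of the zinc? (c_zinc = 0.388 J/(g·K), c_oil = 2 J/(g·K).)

|Q_zinc| = |Q_oil|:
m·0.388·(236.5 − 44.81) = 1022·2·(44.81 − 28.22)
74.38 m = 33910  ⇒  m ≈ 455.9 g

m ≈ 456 g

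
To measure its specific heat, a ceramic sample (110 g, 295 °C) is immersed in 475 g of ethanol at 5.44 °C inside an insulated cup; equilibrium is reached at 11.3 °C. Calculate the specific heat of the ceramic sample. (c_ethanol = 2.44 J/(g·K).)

Heat lost by the ceramic sample = heat gained by the ethanol:
110·c·(295 − 11.3) = 475·2.44·(11.3 − 5.44)
31207 c = 6791.7  ⇒  c ≈ 0.2176 J/(g·K)

c ≈ 0.218 J/(g·K)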